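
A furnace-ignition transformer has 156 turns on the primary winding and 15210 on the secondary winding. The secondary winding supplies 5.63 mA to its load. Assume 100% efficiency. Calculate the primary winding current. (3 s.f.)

For an ideal transformer I_p/I_s = N_s/N_p, so I_p = 0.00563 × 15210/156 = 0.549 A.

I_p ≈ 0.549 A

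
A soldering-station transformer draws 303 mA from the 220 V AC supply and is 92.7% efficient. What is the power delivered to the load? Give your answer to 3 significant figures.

P_in = V_in I_in = 220 × 0.303 = 66.660 W.
P_out = η P_in = 0.927 × 66.660 = 61.8 W.

P_out ≈ 61.8 W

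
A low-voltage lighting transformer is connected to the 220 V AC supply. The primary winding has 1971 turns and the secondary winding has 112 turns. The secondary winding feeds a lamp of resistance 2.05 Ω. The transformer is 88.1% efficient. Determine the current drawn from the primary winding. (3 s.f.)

I_p ≈ 0.393 A

V_s = 220 × 112/1971 = 12.501 V.
I_s = V_s/R = 12.501/2.05 = 6.0982 A.
P_out = V_s I_s = 12.501 × 6.0982 = 76.235 W.
P_in = P_out/η = 76.235/0.881 = 86.532 W.
I_p = P_in/V_p = 86.532/220 = 0.393 A.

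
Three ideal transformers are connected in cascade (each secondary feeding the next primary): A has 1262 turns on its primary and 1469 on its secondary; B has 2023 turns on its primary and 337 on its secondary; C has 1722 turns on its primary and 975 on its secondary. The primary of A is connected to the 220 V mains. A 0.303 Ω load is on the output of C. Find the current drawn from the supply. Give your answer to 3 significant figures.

Secondary of A: V = 220.00 × 1469/1262 = 256.09 V.
Secondary of B: V = 256.09 × 337/2023 = 42.660 V.
Secondary of C: V = 42.660 × 975/1722 = 24.154 V.
I_load = 24.154/0.303 = 79.716 A, so P_out = 24.154 × 79.716 = 1925.5 W.
All ideal ⇒ P_in = P_out, so I_supply = 1925.5/220 = 8.75 A.

I_supply ≈ 8.75 A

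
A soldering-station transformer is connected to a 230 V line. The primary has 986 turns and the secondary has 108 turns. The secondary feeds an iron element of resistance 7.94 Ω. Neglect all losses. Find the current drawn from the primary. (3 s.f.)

V_s = V_p × N_s/N_p = 230 × 108/986 = 25.193 V.
I_s = V_s/R = 25.193/7.94 = 3.1729 A.
For an ideal transformer I_p N_p = I_s N_s, so I_p = 3.1729 × 108/986 = 0.348 A.

I_p ≈ 0.348 A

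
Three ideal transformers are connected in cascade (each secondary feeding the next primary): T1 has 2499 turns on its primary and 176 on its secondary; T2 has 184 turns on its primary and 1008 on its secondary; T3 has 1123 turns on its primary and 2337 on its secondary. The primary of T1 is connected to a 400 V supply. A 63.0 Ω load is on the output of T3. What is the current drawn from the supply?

After T1: V = 400.00 × 176/2499 = 28.171 V.
After T2: V = 28.171 × 1008/184 = 154.33 V.
After T3: V = 154.33 × 2337/1123 = 321.16 V.
I_load = 321.16/63.0 = 5.0979 A, so P_out = 321.16 × 5.0979 = 1637.3 W.
All ideal ⇒ P_in = P_out, so I_supply = 1637.3/400 = 4.09 A.

I_supply ≈ 4.09 A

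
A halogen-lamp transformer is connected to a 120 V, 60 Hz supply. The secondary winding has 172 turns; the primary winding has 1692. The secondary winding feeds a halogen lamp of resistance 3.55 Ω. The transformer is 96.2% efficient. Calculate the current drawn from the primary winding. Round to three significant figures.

V_s = 120 × 172/1692 = 12.199 V.
I_s = V_s/R = 12.199/3.55 = 3.4362 A.
P_out = V_s I_s = 12.199 × 3.4362 = 41.917 W.
P_in = P_out/η = 41.917/0.962 = 43.573 W.
I_p = P_in/V_p = 43.573/120 = 0.363 A.

I_p ≈ 0.363 A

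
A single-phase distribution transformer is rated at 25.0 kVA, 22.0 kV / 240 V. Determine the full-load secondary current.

I_s ≈ 104 A

I_s = S/V_s = 25000/240 = 104 A.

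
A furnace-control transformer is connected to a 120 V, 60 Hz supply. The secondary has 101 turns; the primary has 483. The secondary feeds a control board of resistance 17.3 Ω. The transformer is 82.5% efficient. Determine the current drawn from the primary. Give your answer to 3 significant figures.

V_s = 120 × 101/483 = 25.093 V.
I_s = V_s/R = 25.093/17.3 = 1.4505 A.
P_out = V_s I_s = 25.093 × 1.4505 = 36.397 W.
P_in = P_out/η = 36.397/0.825 = 44.118 W.
I_p = P_in/V_p = 44.118/120 = 0.368 A.

I_p ≈ 0.368 A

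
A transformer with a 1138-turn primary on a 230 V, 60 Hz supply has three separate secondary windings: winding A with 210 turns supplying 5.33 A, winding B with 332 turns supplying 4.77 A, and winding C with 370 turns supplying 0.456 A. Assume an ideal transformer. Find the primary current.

I_p ≈ 2.52 A

V_A = 230 × 210/1138 = 42.443 V; V_B = 230 × 332/1138 = 67.100 V; V_C = 230 × 370/1138 = 74.780 V.
P_out = V_A I_A + V_B I_B + V_C I_C = 42.443×5.33 + 67.100×4.77 + 74.780×0.456 = 226.22 + 320.07 + 34.100 = 580.39 W.
Ideal ⇒ P_in = P_out, so I_p = P_out/V_p = 580.39/230 = 2.52 A.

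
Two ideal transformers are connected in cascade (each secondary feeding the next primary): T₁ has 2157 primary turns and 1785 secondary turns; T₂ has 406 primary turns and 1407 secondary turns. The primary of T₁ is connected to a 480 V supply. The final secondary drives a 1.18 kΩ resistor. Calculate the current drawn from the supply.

Secondary of T₁: V = 480.00 × 1785/2157 = 397.22 V.
Secondary of T₂: V = 397.22 × 1407/406 = 1376.6 V.
I_load = 1376.6/1180 = 1.1666 A, so P_out = 1376.6 × 1.1666 = 1605.9 W.
All ideal ⇒ P_in = P_out, so I_supply = 1605.9/480 = 3.35 A.

I_supply ≈ 3.35 A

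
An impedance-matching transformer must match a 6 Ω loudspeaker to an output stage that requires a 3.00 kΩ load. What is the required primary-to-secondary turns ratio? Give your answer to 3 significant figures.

Z_p/Z_s = (N_p/N_s)², so N_p/N_s = √(3000/6) = √500 = 22.4.

N_p/N_s ≈ 22.4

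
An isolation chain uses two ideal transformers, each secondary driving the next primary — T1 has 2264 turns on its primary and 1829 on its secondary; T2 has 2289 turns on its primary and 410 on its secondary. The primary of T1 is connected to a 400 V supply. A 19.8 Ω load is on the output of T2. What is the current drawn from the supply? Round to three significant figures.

I_supply ≈ 0.423 A

After T1: V = 400.00 × 1829/2264 = 323.14 V.
After T2: V = 323.14 × 410/2289 = 57.881 V.
I_load = 57.881/19.8 = 2.9233 A, so P_out = 57.881 × 2.9233 = 169.20 W.
All ideal ⇒ P_in = P_out, so I_supply = 169.20/400 = 0.423 A.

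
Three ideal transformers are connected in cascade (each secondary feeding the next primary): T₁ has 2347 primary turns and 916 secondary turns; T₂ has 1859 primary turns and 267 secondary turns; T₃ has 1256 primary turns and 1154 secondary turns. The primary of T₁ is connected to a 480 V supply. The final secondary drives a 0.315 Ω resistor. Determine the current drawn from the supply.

After T₁: V = 480.00 × 916/2347 = 187.34 V.
After T₂: V = 187.34 × 267/1859 = 26.906 V.
After T₃: V = 26.906 × 1154/1256 = 24.721 V.
I_load = 24.721/0.315 = 78.480 A, so P_out = 24.721 × 78.480 = 1940.1 W.
All ideal ⇒ P_in = P_out, so I_supply = 1940.1/480 = 4.04 A.

I_supply ≈ 4.04 A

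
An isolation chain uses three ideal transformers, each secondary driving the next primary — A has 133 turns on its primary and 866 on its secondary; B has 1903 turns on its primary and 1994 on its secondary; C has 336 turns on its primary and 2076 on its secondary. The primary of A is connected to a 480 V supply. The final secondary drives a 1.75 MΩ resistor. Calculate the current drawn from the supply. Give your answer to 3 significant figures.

After A: V = 480.00 × 866/133 = 3125.4 V.
After B: V = 3125.4 × 1994/1903 = 3274.9 V.
After C: V = 3274.9 × 2076/336 = 20234 V.
I_load = 20234/(1.75×10^6) = 0.011562 A, so P_out = 20234 × 0.011562 = 233.95 W.
All ideal ⇒ P_in = P_out, so I_supply = 233.95/480 = 0.487 A.

I_supply ≈ 0.487 A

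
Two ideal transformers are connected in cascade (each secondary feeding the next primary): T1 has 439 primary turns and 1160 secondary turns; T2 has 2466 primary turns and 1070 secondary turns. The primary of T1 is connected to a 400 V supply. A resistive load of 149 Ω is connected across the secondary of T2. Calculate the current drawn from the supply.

Secondary of T1: V = 400.00 × 1160/439 = 1056.9 V.
Secondary of T2: V = 1056.9 × 1070/2466 = 458.61 V.
I_load = 458.61/149 = 3.0779 A, so P_out = 458.61 × 3.0779 = 1411.6 W.
All ideal ⇒ P_in = P_out, so I_supply = 1411.6/400 = 3.53 A.

I_supply ≈ 3.53 A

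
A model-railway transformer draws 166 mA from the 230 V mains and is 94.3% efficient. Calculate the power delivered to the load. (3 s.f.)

P_in = V_p I_p = 230 × 0.166 = 38.180 W.
P_out = η P_in = 0.943 × 38.180 = 36.0 W.

P_out ≈ 36.0 W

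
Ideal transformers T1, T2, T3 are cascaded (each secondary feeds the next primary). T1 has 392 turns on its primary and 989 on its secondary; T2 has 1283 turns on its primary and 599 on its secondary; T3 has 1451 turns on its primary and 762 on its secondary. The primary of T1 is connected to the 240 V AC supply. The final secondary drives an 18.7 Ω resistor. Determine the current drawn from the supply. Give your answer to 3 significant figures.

After T1: V = 240.00 × 989/392 = 605.51 V.
After T2: V = 605.51 × 599/1283 = 282.70 V.
After T3: V = 282.70 × 762/1451 = 148.46 V.
I_load = 148.46/18.7 = 7.9390 A, so P_out = 148.46 × 7.9390 = 1178.6 W.
All ideal ⇒ P_in = P_out, so I_supply = 1178.6/240 = 4.91 A.

I_supply ≈ 4.91 A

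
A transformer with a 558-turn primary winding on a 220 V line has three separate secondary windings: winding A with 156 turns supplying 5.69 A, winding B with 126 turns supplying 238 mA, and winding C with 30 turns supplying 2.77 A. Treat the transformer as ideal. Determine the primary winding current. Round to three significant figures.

I_p ≈ 1.79 A

V_A = 220 × 156/558 = 61.505 V; V_B = 220 × 126/558 = 49.677 V; V_C = 220 × 30/558 = 11.828 V.
P_out = V_A I_A + V_B I_B + V_C I_C = 61.505×5.69 + 49.677×0.238 + 11.828×2.77 = 349.97 + 11.823 + 32.763 = 394.55 W.
Ideal ⇒ P_in = P_out, so I_p = P_out/V_p = 394.55/220 = 1.79 A.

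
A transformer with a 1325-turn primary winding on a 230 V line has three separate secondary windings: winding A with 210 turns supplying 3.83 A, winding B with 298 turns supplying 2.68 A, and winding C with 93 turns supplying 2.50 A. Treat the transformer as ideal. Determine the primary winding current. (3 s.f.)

I_p ≈ 1.39 A

V_A = 230 × 210/1325 = 36.453 V; V_B = 230 × 298/1325 = 51.728 V; V_C = 230 × 93/1325 = 16.143 V.
P_out = V_A I_A + V_B I_B + V_C I_C = 36.453×3.83 + 51.728×2.68 + 16.143×2.50 = 139.61 + 138.63 + 40.358 = 318.60 W.
Ideal ⇒ P_in = P_out, so I_p = P_out/V_p = 318.60/230 = 1.39 A.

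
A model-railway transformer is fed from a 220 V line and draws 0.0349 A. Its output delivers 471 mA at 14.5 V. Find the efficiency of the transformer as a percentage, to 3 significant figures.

P_in = 220 × 0.0349 = 7.67800 W.
P_out = 14.5 × 0.471 = 6.82950 W.
η = P_out/P_in = 6.82950/7.67800 = 0.889.

η ≈ 88.9%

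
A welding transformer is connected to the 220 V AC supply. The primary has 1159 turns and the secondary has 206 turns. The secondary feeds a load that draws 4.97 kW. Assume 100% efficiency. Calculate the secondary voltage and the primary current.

V_s ≈ 39.1 V, I_p ≈ 22.6 A

V_s = V_p × N_s/N_p = 220 × 206/1159 = 39.103 V.
I_s = P/V_s = 4970/39.103 = 127.10 A.
I_p = I_s × N_s/N_p = 127.10 × 206/1159 = 22.6 A.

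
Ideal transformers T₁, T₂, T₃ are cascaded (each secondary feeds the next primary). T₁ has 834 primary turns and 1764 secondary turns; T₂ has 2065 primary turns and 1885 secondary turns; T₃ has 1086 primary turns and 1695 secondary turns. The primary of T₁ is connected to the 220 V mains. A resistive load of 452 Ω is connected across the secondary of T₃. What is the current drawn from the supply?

After T₁: V = 220.00 × 1764/834 = 465.32 V.
After T₂: V = 465.32 × 1885/2065 = 424.76 V.
After T₃: V = 424.76 × 1695/1086 = 662.96 V.
I_load = 662.96/452 = 1.4667 A, so P_out = 662.96 × 1.4667 = 972.38 W.
All ideal ⇒ P_in = P_out, so I_supply = 972.38/220 = 4.42 A.

I_supply ≈ 4.42 A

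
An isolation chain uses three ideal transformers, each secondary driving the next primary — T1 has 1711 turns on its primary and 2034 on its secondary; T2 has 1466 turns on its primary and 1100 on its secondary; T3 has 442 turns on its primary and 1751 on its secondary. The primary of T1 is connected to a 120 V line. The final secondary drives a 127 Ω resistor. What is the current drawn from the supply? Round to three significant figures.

I_supply ≈ 11.8 A

After T1: V = 120.00 × 2034/1711 = 142.65 V.
After T2: V = 142.65 × 1100/1466 = 107.04 V.
After T3: V = 107.04 × 1751/442 = 424.04 V.
I_load = 424.04/127 = 3.3389 A, so P_out = 424.04 × 3.3389 = 1415.8 W.
All ideal ⇒ P_in = P_out, so I_supply = 1415.8/120 = 11.8 A.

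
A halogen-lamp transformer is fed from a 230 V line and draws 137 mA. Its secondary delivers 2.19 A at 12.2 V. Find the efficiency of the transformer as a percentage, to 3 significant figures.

η ≈ 84.8%

P_in = 230 × 0.137 = 31.5100 W.
P_out = 12.2 × 2.19 = 26.7180 W.
η = P_out/P_in = 26.7180/31.5100 = 0.848.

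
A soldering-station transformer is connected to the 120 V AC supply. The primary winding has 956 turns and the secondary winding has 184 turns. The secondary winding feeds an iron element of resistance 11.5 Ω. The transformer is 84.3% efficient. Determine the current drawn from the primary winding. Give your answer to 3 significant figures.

V_s = 120 × 184/956 = 23.096 V.
I_s = V_s/R = 23.096/11.5 = 2.0084 A.
P_out = V_s I_s = 23.096 × 2.0084 = 46.386 W.
P_in = P_out/η = 46.386/0.843 = 55.025 W.
I_p = P_in/V_p = 55.025/120 = 0.459 A.

I_p ≈ 0.459 A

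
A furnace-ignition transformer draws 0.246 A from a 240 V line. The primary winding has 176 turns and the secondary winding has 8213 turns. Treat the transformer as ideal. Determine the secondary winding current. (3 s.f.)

I_s ≈ 0.00527 A

I_s/I_p = N_p/N_s, so I_s = 0.246 × 176/8213 = 0.00527 A.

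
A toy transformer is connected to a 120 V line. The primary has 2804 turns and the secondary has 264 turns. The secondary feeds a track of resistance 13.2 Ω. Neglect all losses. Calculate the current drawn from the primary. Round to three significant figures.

V_s = V_p × N_s/N_p = 120 × 264/2804 = 11.298 V.
I_s = V_s/R = 11.298/13.2 = 0.85592 A.
For an ideal transformer I_p N_p = I_s N_s, so I_p = 0.85592 × 264/2804 = 0.0806 A.

I_p ≈ 0.0806 A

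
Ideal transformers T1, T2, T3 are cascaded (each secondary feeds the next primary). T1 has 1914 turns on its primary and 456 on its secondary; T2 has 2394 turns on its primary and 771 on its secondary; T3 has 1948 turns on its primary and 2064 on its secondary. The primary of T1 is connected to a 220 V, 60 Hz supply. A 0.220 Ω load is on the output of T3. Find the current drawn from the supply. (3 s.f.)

Secondary of T1: V = 220.00 × 456/1914 = 52.414 V.
Secondary of T2: V = 52.414 × 771/2394 = 16.880 V.
Secondary of T3: V = 16.880 × 2064/1948 = 17.885 V.
I_load = 17.885/0.220 = 81.297 A, so P_out = 17.885 × 81.297 = 1454.0 W.
All ideal ⇒ P_in = P_out, so I_supply = 1454.0/220 = 6.61 A.

I_supply ≈ 6.61 A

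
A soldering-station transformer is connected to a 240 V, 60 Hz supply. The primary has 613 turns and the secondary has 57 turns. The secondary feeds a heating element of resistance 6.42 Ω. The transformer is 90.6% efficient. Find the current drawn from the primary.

I_p ≈ 0.357 A

V_s = 240 × 57/613 = 22.316 V.
I_s = V_s/R = 22.316/6.42 = 3.4761 A.
P_out = V_s I_s = 22.316 × 3.4761 = 77.574 W.
P_in = P_out/η = 77.574/0.906 = 85.623 W.
I_p = P_in/V_p = 85.623/240 = 0.357 A.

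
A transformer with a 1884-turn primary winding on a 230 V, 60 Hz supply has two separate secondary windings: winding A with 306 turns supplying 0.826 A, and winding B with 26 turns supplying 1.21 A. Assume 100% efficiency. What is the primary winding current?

I_p ≈ 0.151 A

V_A = 230 × 306/1884 = 37.357 V; V_B = 230 × 26/1884 = 3.1741 V.
P_out = V_A I_A + V_B I_B = 37.357×0.826 + 3.1741×1.21 = 30.857 + 3.8407 = 34.697 W.
Ideal ⇒ P_in = P_out, so I_p = P_out/V_p = 34.697/230 = 0.151 A.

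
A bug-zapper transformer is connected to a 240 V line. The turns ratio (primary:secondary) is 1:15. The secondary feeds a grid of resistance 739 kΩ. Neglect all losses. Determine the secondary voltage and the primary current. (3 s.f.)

V_s = V_p × N_s/N_p = 240 × 15/1 = 3600.0 V.
I_s = V_s/R = 3600.0/739000 = 0.0048714 A.
I_p = I_s × N_s/N_p = 0.0048714 × 15/1 = 0.0731 A.

V_s ≈ 3600 V, I_p ≈ 0.0731 A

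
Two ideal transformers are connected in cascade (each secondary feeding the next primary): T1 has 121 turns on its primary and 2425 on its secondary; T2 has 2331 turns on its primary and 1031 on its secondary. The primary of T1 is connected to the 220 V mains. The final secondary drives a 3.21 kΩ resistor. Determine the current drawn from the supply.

I_supply ≈ 5.39 A

Secondary of T1: V = 220.00 × 2425/121 = 4409.1 V.
Secondary of T2: V = 4409.1 × 1031/2331 = 1950.1 V.
I_load = 1950.1/3210 = 0.60752 A, so P_out = 1950.1 × 0.60752 = 1184.7 W.
All ideal ⇒ P_in = P_out, so I_supply = 1184.7/220 = 5.39 A.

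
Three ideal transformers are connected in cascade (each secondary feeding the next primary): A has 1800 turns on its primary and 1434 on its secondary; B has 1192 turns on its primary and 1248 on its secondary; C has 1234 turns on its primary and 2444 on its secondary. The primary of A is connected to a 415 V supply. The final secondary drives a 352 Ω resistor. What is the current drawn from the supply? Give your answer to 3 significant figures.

I_supply ≈ 3.22 A

Secondary of A: V = 415.00 × 1434/1800 = 330.62 V.
Secondary of B: V = 330.62 × 1248/1192 = 346.15 V.
Secondary of C: V = 346.15 × 2444/1234 = 685.57 V.
I_load = 685.57/352 = 1.9476 A, so P_out = 685.57 × 1.9476 = 1335.2 W.
All ideal ⇒ P_in = P_out, so I_supply = 1335.2/415 = 3.22 A.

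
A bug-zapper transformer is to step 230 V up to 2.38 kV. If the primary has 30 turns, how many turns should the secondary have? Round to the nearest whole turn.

N_s = 310 turns

N_s/N_p = V_s/V_p, so N_s = 30 × 2380/230 = 310.4 ≈ 310 turns.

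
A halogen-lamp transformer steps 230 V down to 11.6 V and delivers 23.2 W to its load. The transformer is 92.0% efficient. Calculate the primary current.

I_p ≈ 0.110 A

P_in = P_out/η = 23.2/0.920 = 25.217 W.
I_p = P_in/V_p = 25.217/230 = 0.110 A.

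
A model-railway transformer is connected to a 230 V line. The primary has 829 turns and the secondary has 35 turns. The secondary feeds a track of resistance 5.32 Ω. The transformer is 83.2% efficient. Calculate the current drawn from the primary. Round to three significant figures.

V_s = 230 × 35/829 = 9.7105 V.
I_s = V_s/R = 9.7105/5.32 = 1.8253 A.
P_out = V_s I_s = 9.7105 × 1.8253 = 17.724 W.
P_in = P_out/η = 17.724/0.832 = 21.303 W.
I_p = P_in/V_p = 21.303/230 = 0.0926 A.

I_p ≈ 0.0926 A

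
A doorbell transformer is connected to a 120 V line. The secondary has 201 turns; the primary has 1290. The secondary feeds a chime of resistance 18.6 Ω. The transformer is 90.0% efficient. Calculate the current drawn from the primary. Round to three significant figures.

V_s = 120 × 201/1290 = 18.698 V.
I_s = V_s/R = 18.698/18.6 = 1.0053 A.
P_out = V_s I_s = 18.698 × 1.0053 = 18.796 W.
P_in = P_out/η = 18.796/0.900 = 20.884 W.
I_p = P_in/V_p = 20.884/120 = 0.174 A.

I_p ≈ 0.174 A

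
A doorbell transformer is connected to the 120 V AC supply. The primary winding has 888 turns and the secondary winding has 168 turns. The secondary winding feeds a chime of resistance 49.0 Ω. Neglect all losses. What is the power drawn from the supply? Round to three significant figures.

V_s = V_p × N_s/N_p = 120 × 168/888 = 22.703 V.
I_s = V_s/R = 22.703/49.0 = 0.46332 A.
I_p = I_s × N_s/N_p = 0.46332 × 168/888 = 0.087655 A.
P = V_p I_p = 120 × 0.087655 = 10.5 W.

P ≈ 10.5 W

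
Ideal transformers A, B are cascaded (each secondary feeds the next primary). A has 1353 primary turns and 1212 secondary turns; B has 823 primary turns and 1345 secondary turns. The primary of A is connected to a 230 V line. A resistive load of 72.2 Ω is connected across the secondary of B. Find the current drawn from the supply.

After A: V = 230.00 × 1212/1353 = 206.03 V.
After B: V = 206.03 × 1345/823 = 336.71 V.
I_load = 336.71/72.2 = 4.6636 A, so P_out = 336.71 × 4.6636 = 1570.3 W.
All ideal ⇒ P_in = P_out, so I_supply = 1570.3/230 = 6.83 A.

I_supply ≈ 6.83 A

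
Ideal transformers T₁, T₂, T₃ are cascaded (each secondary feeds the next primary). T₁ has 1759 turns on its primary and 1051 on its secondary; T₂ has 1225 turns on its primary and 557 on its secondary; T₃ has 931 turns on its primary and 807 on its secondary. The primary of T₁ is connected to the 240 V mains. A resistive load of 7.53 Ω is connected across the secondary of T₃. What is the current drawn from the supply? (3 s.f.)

I_supply ≈ 1.77 A

After T₁: V = 240.00 × 1051/1759 = 143.40 V.
After T₂: V = 143.40 × 557/1225 = 65.203 V.
After T₃: V = 65.203 × 807/931 = 56.519 V.
I_load = 56.519/7.53 = 7.5058 A, so P_out = 56.519 × 7.5058 = 424.22 W.
All ideal ⇒ P_in = P_out, so I_supply = 424.22/240 = 1.77 A.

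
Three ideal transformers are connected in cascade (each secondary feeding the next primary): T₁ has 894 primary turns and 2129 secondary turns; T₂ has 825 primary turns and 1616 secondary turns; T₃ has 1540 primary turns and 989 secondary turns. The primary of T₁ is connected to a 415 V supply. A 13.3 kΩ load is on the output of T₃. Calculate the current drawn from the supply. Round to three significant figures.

I_supply ≈ 0.280 A

Secondary of T₁: V = 415.00 × 2129/894 = 988.29 V.
Secondary of T₂: V = 988.29 × 1616/825 = 1935.9 V.
Secondary of T₃: V = 1935.9 × 989/1540 = 1243.2 V.
I_load = 1243.2/13300 = 0.093475 A, so P_out = 1243.2 × 0.093475 = 116.21 W.
All ideal ⇒ P_in = P_out, so I_supply = 116.21/415 = 0.280 A.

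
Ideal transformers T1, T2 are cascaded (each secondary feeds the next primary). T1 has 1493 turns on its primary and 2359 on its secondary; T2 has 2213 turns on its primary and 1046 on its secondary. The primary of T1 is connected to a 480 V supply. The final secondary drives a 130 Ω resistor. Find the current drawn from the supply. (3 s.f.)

After T1: V = 480.00 × 2359/1493 = 758.42 V.
After T2: V = 758.42 × 1046/2213 = 358.48 V.
I_load = 358.48/130 = 2.7575 A, so P_out = 358.48 × 2.7575 = 988.50 W.
All ideal ⇒ P_in = P_out, so I_supply = 988.50/480 = 2.06 A.

I_supply ≈ 2.06 A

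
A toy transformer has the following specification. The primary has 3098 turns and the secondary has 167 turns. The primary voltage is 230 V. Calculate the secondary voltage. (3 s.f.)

V_s ≈ 12.4 V

V_s/V_p = N_s/N_p, so V_s = 230 × 167/3098 = 12.4 V.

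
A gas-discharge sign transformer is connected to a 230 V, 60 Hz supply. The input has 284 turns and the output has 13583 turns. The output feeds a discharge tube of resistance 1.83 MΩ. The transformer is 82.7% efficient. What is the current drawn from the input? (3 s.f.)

I_in ≈ 0.348 A

V_out = 230 × 13583/284 = 11000 V.
I_out = V_out/R = 11000/(1.83×10^6) = 0.0060111 A.
P_out = V_out I_out = 11000 × 0.0060111 = 66.124 W.
P_in = P_out/η = 66.124/0.827 = 79.957 W.
I_in = P_in/V_in = 79.957/230 = 0.348 A.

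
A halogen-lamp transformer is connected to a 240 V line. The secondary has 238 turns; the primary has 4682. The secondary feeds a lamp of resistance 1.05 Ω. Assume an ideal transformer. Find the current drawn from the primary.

V_s = V_p × N_s/N_p = 240 × 238/4682 = 12.200 V.
I_s = V_s/R = 12.200/1.05 = 11.619 A.
For an ideal transformer I_p N_p = I_s N_s, so I_p = 11.619 × 238/4682 = 0.591 A.

I_p ≈ 0.591 A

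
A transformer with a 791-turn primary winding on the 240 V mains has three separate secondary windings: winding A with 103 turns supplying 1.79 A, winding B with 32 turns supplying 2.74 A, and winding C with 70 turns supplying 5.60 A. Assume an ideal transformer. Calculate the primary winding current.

V_A = 240 × 103/791 = 31.252 V; V_B = 240 × 32/791 = 9.7092 V; V_C = 240 × 70/791 = 21.239 V.
P_out = V_A I_A + V_B I_B + V_C I_C = 31.252×1.79 + 9.7092×2.74 + 21.239×5.60 = 55.940 + 26.603 + 118.94 = 201.48 W.
Ideal ⇒ P_in = P_out, so I_p = P_out/V_p = 201.48/240 = 0.840 A.

I_p ≈ 0.840 A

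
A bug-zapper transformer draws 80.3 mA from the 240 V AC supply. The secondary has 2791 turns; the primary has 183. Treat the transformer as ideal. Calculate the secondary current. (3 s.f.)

I_s ≈ 0.00527 A

I_s/I_p = N_p/N_s, so I_s = 0.0803 × 183/2791 = 0.00527 A.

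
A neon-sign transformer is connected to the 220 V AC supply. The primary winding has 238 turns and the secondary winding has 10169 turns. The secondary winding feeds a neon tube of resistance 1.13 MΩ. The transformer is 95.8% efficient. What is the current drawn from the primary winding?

V_s = 220 × 10169/238 = 9399.9 V.
I_s = V_s/R = 9399.9/(1.13×10^6) = 0.0083185 A.
P_out = V_s I_s = 9399.9 × 0.0083185 = 78.193 W.
P_in = P_out/η = 78.193/0.958 = 81.621 W.
I_p = P_in/V_p = 81.621/220 = 0.371 A.

I_p ≈ 0.371 A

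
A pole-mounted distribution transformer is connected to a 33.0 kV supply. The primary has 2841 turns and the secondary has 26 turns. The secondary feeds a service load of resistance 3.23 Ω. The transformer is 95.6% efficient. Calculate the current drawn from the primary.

I_p ≈ 0.895 A

V_s = 33000 × 26/2841 = 302.01 V.
I_s = V_s/R = 302.01/3.23 = 93.500 A.
P_out = V_s I_s = 302.01 × 93.500 = 28238 W.
P_in = P_out/η = 28238/0.956 = 29537 W.
I_p = P_in/V_p = 29537/33000 = 0.895 A.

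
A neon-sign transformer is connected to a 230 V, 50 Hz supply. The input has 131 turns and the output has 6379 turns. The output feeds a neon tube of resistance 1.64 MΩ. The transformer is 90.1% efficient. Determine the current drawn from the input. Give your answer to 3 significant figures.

V_out = 230 × 6379/131 = 11200 V.
I_out = V_out/R = 11200/(1.64×10^6) = 0.0068291 A.
P_out = V_out I_out = 11200 × 0.0068291 = 76.485 W.
P_in = P_out/η = 76.485/0.901 = 84.889 W.
I_in = P_in/V_in = 84.889/230 = 0.369 A.

I_in ≈ 0.369 A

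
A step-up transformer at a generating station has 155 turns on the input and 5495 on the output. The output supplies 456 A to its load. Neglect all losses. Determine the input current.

For an ideal transformer I_in/I_out = N_out/N_in, so I_in = 456 × 5495/155 = 16200 A.

I_in ≈ 16200 A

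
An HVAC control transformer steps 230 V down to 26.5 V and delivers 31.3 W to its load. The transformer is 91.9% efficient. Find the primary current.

P_in = P_out/η = 31.3/0.919 = 34.059 W.
I_p = P_in/V_p = 34.059/230 = 0.148 A.

I_p ≈ 0.148 A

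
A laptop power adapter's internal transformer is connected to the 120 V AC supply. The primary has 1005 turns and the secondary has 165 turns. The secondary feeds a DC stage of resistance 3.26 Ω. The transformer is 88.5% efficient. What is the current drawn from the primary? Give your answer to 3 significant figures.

V_s = 120 × 165/1005 = 19.701 V.
I_s = V_s/R = 19.701/3.26 = 6.0434 A.
P_out = V_s I_s = 19.701 × 6.0434 = 119.06 W.
P_in = P_out/η = 119.06/0.885 = 134.54 W.
I_p = P_in/V_p = 134.54/120 = 1.12 A.

I_p ≈ 1.12 A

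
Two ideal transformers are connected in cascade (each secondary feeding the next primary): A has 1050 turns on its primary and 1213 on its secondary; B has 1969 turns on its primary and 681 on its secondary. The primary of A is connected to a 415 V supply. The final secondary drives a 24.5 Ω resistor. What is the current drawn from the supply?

Secondary of A: V = 415.00 × 1213/1050 = 479.42 V.
Secondary of B: V = 479.42 × 681/1969 = 165.81 V.
I_load = 165.81/24.5 = 6.7679 A, so P_out = 165.81 × 6.7679 = 1122.2 W.
All ideal ⇒ P_in = P_out, so I_supply = 1122.2/415 = 2.70 A.

I_supply ≈ 2.70 A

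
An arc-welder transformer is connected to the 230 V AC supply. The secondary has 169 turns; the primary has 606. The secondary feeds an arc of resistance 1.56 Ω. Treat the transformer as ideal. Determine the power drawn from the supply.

V_s = V_p × N_s/N_p = 230 × 169/606 = 64.142 V.
I_s = V_s/R = 64.142/1.56 = 41.117 A.
I_p = I_s × N_s/N_p = 41.117 × 169/606 = 11.467 A.
P = V_p I_p = 230 × 11.467 = 2640 W.

P ≈ 2640 W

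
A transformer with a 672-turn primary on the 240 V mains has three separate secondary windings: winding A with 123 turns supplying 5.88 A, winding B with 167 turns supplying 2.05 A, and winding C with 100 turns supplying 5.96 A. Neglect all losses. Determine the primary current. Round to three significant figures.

V_A = 240 × 123/672 = 43.929 V; V_B = 240 × 167/672 = 59.643 V; V_C = 240 × 100/672 = 35.714 V.
P_out = V_A I_A + V_B I_B + V_C I_C = 43.929×5.88 + 59.643×2.05 + 35.714×5.96 = 258.30 + 122.27 + 212.86 = 593.42 W.
Ideal ⇒ P_in = P_out, so I_p = P_out/V_p = 593.42/240 = 2.47 A.

I_p ≈ 2.47 A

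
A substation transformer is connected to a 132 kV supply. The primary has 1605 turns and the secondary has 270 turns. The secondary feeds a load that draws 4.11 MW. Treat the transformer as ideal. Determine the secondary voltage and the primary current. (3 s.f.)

V_s ≈ 22200 V, I_p ≈ 31.1 A

V_s = V_p × N_s/N_p = 132000 × 270/1605 = 22206 V.
I_s = P/V_s = 4.11×10^6/22206 = 185.09 A.
I_p = I_s × N_s/N_p = 185.09 × 270/1605 = 31.1 A.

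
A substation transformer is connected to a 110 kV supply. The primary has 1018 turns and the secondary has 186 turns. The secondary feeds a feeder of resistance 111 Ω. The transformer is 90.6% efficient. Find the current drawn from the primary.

V_s = 110000 × 186/1018 = 20098 V.
I_s = V_s/R = 20098/111 = 181.07 A.
P_out = V_s I_s = 20098 × 181.07 = 3.6391×10^6 W.
P_in = P_out/η = 3.6391×10^6/0.906 = 4.0167×10^6 W.
I_p = P_in/V_p = 4.0167×10^6/110000 = 36.5 A.

I_p ≈ 36.5 A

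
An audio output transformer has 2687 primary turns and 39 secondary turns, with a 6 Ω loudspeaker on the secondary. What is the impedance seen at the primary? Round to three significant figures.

Z_p ≈ 28500 Ω

Z_p = (N_p/N_s)² × Z_s = (2687/39)² × 6 = 28500 Ω.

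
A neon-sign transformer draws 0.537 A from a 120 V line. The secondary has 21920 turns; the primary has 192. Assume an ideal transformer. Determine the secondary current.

I_s ≈ 0.00470 A

I_s/I_p = N_p/N_s, so I_s = 0.537 × 192/21920 = 0.00470 A.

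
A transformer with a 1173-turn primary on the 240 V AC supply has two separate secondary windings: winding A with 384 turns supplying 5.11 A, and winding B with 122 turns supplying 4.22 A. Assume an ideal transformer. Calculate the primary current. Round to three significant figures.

I_p ≈ 2.11 A

V_A = 240 × 384/1173 = 78.568 V; V_B = 240 × 122/1173 = 24.962 V.
P_out = V_A I_A + V_B I_B = 78.568×5.11 + 24.962×4.22 = 401.48 + 105.34 = 506.82 W.
Ideal ⇒ P_in = P_out, so I_p = P_out/V_p = 506.82/240 = 2.11 A.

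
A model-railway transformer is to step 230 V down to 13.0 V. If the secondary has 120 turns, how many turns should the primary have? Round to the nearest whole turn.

N_p/N_s = V_p/V_s, so N_p = 120 × 230/13.0 = 2123.1 ≈ 2123 turns.

N_p = 2123 turns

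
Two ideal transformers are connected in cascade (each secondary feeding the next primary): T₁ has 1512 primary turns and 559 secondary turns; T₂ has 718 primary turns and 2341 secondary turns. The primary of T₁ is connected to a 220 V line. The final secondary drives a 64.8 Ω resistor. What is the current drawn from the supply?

Secondary of T₁: V = 220.00 × 559/1512 = 81.336 V.
Secondary of T₂: V = 81.336 × 2341/718 = 265.19 V.
I_load = 265.19/64.8 = 4.0925 A, so P_out = 265.19 × 4.0925 = 1085.3 W.
All ideal ⇒ P_in = P_out, so I_supply = 1085.3/220 = 4.93 A.

I_supply ≈ 4.93 A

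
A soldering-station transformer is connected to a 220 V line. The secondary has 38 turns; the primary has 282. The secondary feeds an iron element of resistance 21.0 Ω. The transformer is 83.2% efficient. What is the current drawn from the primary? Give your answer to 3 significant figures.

I_p ≈ 0.229 A

V_s = 220 × 38/282 = 29.645 V.
I_s = V_s/R = 29.645/21.0 = 1.4117 A.
P_out = V_s I_s = 29.645 × 1.4117 = 41.850 W.
P_in = P_out/η = 41.850/0.832 = 50.300 W.
I_p = P_in/V_p = 50.300/220 = 0.229 A.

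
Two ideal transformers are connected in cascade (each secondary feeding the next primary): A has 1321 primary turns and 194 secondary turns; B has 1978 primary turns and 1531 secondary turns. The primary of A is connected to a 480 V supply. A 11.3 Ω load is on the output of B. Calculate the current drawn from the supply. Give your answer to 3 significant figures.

After A: V = 480.00 × 194/1321 = 70.492 V.
After B: V = 70.492 × 1531/1978 = 54.562 V.
I_load = 54.562/11.3 = 4.8285 A, so P_out = 54.562 × 4.8285 = 263.45 W.
All ideal ⇒ P_in = P_out, so I_supply = 263.45/480 = 0.549 A.

I_supply ≈ 0.549 A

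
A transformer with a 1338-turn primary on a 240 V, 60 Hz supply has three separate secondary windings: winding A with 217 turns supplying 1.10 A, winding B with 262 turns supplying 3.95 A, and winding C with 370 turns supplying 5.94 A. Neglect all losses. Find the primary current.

I_p ≈ 2.59 A

V_A = 240 × 217/1338 = 38.924 V; V_B = 240 × 262/1338 = 46.996 V; V_C = 240 × 370/1338 = 66.368 V.
P_out = V_A I_A + V_B I_B + V_C I_C = 38.924×1.10 + 46.996×3.95 + 66.368×5.94 = 42.816 + 185.63 + 394.22 = 622.67 W.
Ideal ⇒ P_in = P_out, so I_p = P_out/V_p = 622.67/240 = 2.59 A.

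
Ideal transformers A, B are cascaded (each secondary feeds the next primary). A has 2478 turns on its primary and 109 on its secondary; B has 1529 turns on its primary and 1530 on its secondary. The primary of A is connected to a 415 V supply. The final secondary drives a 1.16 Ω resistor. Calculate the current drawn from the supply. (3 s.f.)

I_supply ≈ 0.693 A

Secondary of A: V = 415.00 × 109/2478 = 18.255 V.
Secondary of B: V = 18.255 × 1530/1529 = 18.267 V.
I_load = 18.267/1.16 = 15.747 A, so P_out = 18.267 × 15.747 = 287.64 W.
All ideal ⇒ P_in = P_out, so I_supply = 287.64/415 = 0.693 A.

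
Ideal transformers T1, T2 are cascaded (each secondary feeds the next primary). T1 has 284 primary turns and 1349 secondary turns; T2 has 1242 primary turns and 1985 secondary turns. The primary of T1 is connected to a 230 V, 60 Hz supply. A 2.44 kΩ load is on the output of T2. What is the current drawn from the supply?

After T1: V = 230.00 × 1349/284 = 1092.5 V.
After T2: V = 1092.5 × 1985/1242 = 1746.1 V.
I_load = 1746.1/2440 = 0.71560 A, so P_out = 1746.1 × 0.71560 = 1249.5 W.
All ideal ⇒ P_in = P_out, so I_supply = 1249.5/230 = 5.43 A.

I_supply ≈ 5.43 A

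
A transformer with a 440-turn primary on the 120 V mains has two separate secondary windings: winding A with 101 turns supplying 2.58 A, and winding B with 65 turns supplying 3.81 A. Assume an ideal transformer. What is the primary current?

I_p ≈ 1.16 A

V_A = 120 × 101/440 = 27.545 V; V_B = 120 × 65/440 = 17.727 V.
P_out = V_A I_A + V_B I_B = 27.545×2.58 + 17.727×3.81 = 71.067 + 67.541 = 138.61 W.
Ideal ⇒ P_in = P_out, so I_p = P_out/V_p = 138.61/120 = 1.16 A.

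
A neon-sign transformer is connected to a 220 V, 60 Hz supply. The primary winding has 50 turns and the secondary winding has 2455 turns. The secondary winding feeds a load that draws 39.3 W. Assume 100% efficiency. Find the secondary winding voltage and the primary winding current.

V_s = V_p × N_s/N_p = 220 × 2455/50 = 10802 V.
I_s = P/V_s = 39.3/10802 = 0.0036382 A.
I_p = I_s × N_s/N_p = 0.0036382 × 2455/50 = 0.179 A.

V_s ≈ 10800 V, I_p ≈ 0.179 A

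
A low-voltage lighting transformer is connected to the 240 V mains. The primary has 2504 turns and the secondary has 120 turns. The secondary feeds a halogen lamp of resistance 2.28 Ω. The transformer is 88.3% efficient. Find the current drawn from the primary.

V_s = 240 × 120/2504 = 11.502 V.
I_s = V_s/R = 11.502/2.28 = 5.0446 A.
P_out = V_s I_s = 11.502 × 5.0446 = 58.021 W.
P_in = P_out/η = 58.021/0.883 = 65.708 W.
I_p = P_in/V_p = 65.708/240 = 0.274 A.

I_p ≈ 0.274 A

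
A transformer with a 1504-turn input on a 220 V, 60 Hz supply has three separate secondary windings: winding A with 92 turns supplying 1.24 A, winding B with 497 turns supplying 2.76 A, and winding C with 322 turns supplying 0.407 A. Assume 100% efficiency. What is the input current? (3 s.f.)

V_A = 220 × 92/1504 = 13.457 V; V_B = 220 × 497/1504 = 72.699 V; V_C = 220 × 322/1504 = 47.101 V.
P_out = V_A I_A + V_B I_B + V_C I_C = 13.457×1.24 + 72.699×2.76 + 47.101×0.407 = 16.687 + 200.65 + 19.170 = 236.51 W.
Ideal ⇒ P_in = P_out, so I_in = P_out/V_in = 236.51/220 = 1.08 A.

I_in ≈ 1.08 A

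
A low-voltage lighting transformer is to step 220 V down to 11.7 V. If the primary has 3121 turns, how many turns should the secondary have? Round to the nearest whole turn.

N_s = 166 turns

N_s/N_p = V_s/V_p, so N_s = 3121 × 11.7/220 = 166.0 ≈ 166 turns.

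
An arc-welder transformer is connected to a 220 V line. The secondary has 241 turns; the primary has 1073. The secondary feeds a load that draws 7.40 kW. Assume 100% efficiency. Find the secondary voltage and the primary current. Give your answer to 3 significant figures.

V_s ≈ 49.4 V, I_p ≈ 33.6 A

V_s = V_p × N_s/N_p = 220 × 241/1073 = 49.413 V.
I_s = P/V_s = 7400/49.413 = 149.76 A.
I_p = I_s × N_s/N_p = 149.76 × 241/1073 = 33.6 A.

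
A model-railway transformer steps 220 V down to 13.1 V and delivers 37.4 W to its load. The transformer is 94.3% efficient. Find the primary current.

P_in = P_out/η = 37.4/0.943 = 39.661 W.
I_p = P_in/V_p = 39.661/220 = 0.180 A.

I_p ≈ 0.180 A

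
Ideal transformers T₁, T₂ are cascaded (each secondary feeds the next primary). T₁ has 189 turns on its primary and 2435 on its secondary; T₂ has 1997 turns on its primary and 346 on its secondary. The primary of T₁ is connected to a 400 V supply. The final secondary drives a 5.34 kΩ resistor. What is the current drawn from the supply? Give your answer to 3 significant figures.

Secondary of T₁: V = 400.00 × 2435/189 = 5153.4 V.
Secondary of T₂: V = 5153.4 × 346/1997 = 892.88 V.
I_load = 892.88/5340 = 0.16721 A, so P_out = 892.88 × 0.16721 = 149.30 W.
All ideal ⇒ P_in = P_out, so I_supply = 149.30/400 = 0.373 A.

I_supply ≈ 0.373 A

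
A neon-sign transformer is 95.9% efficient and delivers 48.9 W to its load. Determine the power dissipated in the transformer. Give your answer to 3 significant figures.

P_loss ≈ 2.09 W

P_in = P_out/η = 48.9/0.959 = 50.9906 W.
P_loss = P_in − P_out = 50.9906 − 48.9 = 2.09 W.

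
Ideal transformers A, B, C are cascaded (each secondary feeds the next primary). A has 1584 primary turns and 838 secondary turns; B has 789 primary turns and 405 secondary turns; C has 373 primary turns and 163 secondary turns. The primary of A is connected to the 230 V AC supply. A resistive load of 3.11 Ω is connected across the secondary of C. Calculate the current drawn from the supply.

I_supply ≈ 1.04 A

After A: V = 230.00 × 838/1584 = 121.68 V.
After B: V = 121.68 × 405/789 = 62.459 V.
After C: V = 62.459 × 163/373 = 27.294 V.
I_load = 27.294/3.11 = 8.7763 A, so P_out = 27.294 × 8.7763 = 239.54 W.
All ideal ⇒ P_in = P_out, so I_supply = 239.54/230 = 1.04 A.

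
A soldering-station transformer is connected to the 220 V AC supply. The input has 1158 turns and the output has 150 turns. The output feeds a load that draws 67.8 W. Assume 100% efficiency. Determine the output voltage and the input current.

V_out ≈ 28.5 V, I_in ≈ 0.308 A

V_out = V_in × N_out/N_in = 220 × 150/1158 = 28.497 V.
I_out = P/V_out = 67.8/28.497 = 2.3792 A.
I_in = I_out × N_out/N_in = 2.3792 × 150/1158 = 0.308 A.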